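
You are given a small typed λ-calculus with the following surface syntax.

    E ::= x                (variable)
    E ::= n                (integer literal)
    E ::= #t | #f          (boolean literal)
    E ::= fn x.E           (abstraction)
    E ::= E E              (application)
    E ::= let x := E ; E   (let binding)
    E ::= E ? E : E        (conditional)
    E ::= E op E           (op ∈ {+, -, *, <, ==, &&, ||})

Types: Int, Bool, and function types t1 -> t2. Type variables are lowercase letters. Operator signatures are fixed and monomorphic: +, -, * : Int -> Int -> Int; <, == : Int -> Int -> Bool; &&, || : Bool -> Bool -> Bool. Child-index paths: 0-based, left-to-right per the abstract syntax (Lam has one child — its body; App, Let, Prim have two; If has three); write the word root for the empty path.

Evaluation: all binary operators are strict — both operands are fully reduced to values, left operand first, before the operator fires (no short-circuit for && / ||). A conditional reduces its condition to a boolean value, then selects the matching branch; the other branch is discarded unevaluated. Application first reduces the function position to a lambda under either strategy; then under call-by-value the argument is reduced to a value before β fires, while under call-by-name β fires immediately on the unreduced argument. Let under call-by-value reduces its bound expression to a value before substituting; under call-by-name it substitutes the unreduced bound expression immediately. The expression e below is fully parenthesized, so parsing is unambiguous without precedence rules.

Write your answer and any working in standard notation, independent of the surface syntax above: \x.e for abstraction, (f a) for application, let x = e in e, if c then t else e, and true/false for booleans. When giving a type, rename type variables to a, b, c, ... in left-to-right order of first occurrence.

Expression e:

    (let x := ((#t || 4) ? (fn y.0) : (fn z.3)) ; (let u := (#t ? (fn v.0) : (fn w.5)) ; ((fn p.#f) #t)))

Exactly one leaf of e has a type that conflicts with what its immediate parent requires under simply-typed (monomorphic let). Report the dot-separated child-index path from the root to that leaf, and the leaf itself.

Answer: 0.0.1 : 4

Working:
  unify Bool ~ Bool
  unify Int ~ Bool
  FAIL: mismatch Int ~ Bool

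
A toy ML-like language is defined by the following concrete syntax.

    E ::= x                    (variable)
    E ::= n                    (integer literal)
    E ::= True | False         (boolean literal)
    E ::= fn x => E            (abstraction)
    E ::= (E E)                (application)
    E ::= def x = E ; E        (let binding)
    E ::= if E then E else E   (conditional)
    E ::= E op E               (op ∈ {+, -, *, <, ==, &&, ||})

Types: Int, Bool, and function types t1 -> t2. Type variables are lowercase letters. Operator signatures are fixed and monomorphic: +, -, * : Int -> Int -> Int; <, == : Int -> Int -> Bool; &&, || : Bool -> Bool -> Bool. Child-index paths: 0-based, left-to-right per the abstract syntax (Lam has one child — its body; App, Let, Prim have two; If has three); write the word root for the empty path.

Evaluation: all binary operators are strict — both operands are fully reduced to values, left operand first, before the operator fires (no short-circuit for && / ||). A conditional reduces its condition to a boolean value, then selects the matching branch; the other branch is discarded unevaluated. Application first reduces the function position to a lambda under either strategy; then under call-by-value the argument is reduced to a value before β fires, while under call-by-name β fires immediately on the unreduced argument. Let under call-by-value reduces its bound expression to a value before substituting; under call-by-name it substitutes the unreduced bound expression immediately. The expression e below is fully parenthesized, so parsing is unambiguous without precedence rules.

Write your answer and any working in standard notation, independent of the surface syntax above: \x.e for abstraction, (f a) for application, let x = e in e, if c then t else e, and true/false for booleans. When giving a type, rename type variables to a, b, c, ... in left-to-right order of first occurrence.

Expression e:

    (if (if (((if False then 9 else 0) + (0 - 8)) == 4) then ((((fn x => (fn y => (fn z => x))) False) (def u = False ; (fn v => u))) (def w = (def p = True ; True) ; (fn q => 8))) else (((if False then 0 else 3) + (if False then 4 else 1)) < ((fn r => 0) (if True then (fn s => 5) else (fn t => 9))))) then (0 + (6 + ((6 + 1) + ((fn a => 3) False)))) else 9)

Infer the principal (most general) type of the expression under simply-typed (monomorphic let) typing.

Answer: Int

Derivation:
  unify Bool ~ Bool
  unify Int ~ Int
  unify Int ~ Int
  unify Int ~ Int
  unify Int ~ Int
  unify Int ~ Int
  unify Int ~ Int
  unify Int ~ Int
  unify Bool ~ Bool
x : a
\z._ : c -> a
\y._ : b -> c -> a
\x._ : a -> b -> c -> a
  unify a -> b -> c -> a ~ Bool -> d
  unify a ~ Bool
  unify b -> c -> Bool ~ d
_ _ : b -> c -> Bool
let u : Bool
u : Bool
\v._ : e -> Bool
  unify b -> c -> Bool ~ (e -> Bool) -> f
  unify b ~ e -> Bool
  unify c -> Bool ~ f
_ _ : c -> Bool
let p : Bool
let w : Bool
\q._ : g -> Int
  unify c -> Bool ~ (g -> Int) -> h
  unify c ~ g -> Int
  unify Bool ~ h
_ _ : Bool
  unify Bool ~ Bool
  unify Int ~ Int
  unify Int ~ Int
  unify Bool ~ Bool
  unify Int ~ Int
  unify Int ~ Int
  unify Int ~ Int
\r._ : i -> Int
  unify Bool ~ Bool
\s._ : j -> Int
\t._ : k -> Int
  unify j -> Int ~ k -> Int
  unify j ~ k
  unify Int ~ Int
  unify i -> Int ~ (k -> Int) -> l
  unify i ~ k -> Int
  unify Int ~ l
_ _ : Int
  unify Int ~ Int
  unify Bool ~ Bool
  unify Bool ~ Bool
  unify Int ~ Int
  unify Int ~ Int
  unify Int ~ Int
  unify Int ~ Int
  unify Int ~ Int
\a._ : m -> Int
  unify m -> Int ~ Bool -> n
  unify m ~ Bool
  unify Int ~ n
_ _ : Int
  unify Int ~ Int
  unify Int ~ Int
  unify Int ~ Int
  unify Int ~ Int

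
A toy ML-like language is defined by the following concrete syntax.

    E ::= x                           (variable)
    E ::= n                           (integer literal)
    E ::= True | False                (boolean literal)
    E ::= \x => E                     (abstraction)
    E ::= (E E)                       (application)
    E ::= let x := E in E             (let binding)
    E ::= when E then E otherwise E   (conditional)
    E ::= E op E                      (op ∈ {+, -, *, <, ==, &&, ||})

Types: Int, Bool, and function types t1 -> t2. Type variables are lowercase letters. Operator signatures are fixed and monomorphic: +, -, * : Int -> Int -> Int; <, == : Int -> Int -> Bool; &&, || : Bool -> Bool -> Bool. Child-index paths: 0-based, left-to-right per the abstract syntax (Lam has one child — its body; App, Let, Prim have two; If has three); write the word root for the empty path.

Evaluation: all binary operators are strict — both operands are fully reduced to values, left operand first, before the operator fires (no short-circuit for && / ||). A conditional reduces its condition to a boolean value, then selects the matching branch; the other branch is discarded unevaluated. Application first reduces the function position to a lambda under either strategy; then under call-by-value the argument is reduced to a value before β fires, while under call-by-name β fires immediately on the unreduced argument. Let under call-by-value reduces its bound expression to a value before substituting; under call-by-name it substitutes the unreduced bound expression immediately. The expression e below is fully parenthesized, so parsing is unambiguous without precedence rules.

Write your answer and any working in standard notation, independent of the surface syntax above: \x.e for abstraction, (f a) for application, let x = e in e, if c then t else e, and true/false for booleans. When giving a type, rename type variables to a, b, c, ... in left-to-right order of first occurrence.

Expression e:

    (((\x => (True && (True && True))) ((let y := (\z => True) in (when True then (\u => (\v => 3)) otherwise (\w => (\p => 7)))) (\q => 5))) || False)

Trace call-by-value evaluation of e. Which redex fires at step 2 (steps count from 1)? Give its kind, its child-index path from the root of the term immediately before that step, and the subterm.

Answer: if at 0.1.0 : (if true then (\u.(\v.3)) else (\w.(\p.7)))

Trace:
step 0: (((\x.(true && (true && true))) ((let y = (\z.true) in (if true then (\u.(\v.3)) else (\w.(\p.7)))) (\q.5))) || false)
step 1: [let@0.1.0] (((\x.(true && (true && true))) ((if true then (\u.(\v.3)) else (\w.(\p.7))) (\q.5))) || false)
step 2: [if@0.1.0] (((\x.(true && (true && true))) ((\u.(\v.3)) (\q.5))) || false)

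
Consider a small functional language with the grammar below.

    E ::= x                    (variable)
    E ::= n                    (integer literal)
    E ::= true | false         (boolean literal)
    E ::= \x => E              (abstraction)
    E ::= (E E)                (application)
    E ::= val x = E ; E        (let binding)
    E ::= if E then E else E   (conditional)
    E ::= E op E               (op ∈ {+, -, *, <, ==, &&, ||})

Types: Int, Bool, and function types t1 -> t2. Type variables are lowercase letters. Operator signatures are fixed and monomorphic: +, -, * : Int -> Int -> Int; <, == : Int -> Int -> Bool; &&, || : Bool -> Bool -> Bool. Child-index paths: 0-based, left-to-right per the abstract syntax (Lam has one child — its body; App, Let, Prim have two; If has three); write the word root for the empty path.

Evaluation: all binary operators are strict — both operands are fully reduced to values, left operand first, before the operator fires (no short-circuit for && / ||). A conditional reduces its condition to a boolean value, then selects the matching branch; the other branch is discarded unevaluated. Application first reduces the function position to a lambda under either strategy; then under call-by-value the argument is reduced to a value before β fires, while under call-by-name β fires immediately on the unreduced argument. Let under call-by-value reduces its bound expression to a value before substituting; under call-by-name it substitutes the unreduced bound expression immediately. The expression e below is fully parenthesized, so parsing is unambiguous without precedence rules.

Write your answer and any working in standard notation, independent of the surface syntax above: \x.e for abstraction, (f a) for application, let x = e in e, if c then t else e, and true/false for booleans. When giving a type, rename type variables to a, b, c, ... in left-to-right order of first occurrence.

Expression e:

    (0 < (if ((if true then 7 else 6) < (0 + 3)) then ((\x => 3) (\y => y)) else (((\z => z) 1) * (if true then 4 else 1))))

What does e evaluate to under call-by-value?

Answer: true

Working:
step 0: (0 < (if ((if true then 7 else 6) < (0 + 3)) then ((\x.3) (\y.y)) else (((\z.z) 1) * (if true then 4 else 1))))
step 1: [if@1.0.0] (0 < (if (7 < (0 + 3)) then ((\x.3) (\y.y)) else (((\z.z) 1) * (if true then 4 else 1))))
step 2: [delta@1.0.1] (0 < (if (7 < 3) then ((\x.3) (\y.y)) else (((\z.z) 1) * (if true then 4 else 1))))
step 3: [delta@1.0] (0 < (if false then ((\x.3) (\y.y)) else (((\z.z) 1) * (if true then 4 else 1))))
step 4: [if@1] (0 < (((\z.z) 1) * (if true then 4 else 1)))
step 5: [beta@1.0] (0 < (1 * (if true then 4 else 1)))
step 6: [if@1.1] (0 < (1 * 4))
step 7: [delta@1] (0 < 4)
step 8: [delta@root] true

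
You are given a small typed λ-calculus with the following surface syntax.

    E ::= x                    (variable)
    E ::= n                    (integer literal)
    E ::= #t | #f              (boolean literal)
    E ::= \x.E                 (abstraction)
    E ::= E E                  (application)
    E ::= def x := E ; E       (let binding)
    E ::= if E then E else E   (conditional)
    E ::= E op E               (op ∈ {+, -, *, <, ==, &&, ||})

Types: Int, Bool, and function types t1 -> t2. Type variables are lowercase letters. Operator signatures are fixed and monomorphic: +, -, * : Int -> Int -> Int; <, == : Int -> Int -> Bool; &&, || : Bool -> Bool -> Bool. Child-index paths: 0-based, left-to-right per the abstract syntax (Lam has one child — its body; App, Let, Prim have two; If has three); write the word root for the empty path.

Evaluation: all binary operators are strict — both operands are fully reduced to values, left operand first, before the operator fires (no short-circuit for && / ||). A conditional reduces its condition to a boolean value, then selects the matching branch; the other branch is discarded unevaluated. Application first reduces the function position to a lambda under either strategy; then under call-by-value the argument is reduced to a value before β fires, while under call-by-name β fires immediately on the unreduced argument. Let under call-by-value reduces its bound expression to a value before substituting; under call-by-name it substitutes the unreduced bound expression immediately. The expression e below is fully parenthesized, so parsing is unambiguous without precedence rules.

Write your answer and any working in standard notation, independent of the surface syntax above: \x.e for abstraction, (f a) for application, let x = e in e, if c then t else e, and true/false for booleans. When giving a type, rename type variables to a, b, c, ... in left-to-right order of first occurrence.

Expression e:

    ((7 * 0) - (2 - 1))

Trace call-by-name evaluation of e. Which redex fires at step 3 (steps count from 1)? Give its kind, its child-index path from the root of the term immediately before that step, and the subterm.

Working:
step 0: ((7 * 0) - (2 - 1))
step 1: [delta@0] (0 - (2 - 1))
step 2: [delta@1] (0 - 1)
step 3: [delta@root] -1

Answer: delta at root : (0 - 1)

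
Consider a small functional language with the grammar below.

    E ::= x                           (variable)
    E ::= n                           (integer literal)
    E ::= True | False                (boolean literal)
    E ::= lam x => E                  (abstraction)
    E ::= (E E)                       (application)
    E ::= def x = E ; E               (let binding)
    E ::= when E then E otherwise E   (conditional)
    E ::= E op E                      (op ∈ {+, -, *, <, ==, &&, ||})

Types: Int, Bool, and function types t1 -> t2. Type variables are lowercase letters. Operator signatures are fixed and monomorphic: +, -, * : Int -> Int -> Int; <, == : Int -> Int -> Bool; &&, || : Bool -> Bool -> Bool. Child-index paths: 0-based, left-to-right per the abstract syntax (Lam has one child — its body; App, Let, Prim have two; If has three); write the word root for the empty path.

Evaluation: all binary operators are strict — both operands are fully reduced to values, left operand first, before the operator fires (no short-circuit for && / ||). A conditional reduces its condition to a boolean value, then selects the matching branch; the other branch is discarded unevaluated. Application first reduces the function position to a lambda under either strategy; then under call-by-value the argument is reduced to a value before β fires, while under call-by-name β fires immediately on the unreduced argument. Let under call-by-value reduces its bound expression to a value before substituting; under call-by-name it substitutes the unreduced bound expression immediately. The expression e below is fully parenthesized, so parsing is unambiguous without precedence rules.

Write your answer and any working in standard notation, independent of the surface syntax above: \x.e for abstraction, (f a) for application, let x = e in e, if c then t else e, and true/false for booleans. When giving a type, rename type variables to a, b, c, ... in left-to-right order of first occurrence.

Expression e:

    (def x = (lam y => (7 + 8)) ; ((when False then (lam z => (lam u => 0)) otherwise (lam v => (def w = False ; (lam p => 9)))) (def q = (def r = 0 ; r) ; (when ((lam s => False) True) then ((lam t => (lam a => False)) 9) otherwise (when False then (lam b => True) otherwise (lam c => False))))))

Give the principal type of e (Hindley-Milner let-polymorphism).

Answer: a -> Int

Trace:
  unify Int ~ Int
  unify Int ~ Int
\y._ : a -> Int
let x : forall. a -> Int
  unify Bool ~ Bool
\u._ : c -> Int
\z._ : b -> c -> Int
let w : Bool
\p._ : e -> Int
\v._ : d -> e -> Int
  unify b -> c -> Int ~ d -> e -> Int
  unify b ~ d
  unify c -> Int ~ e -> Int
  unify c ~ e
  unify Int ~ Int
let r : Int
r : Int
let q : Int
\s._ : f -> Bool
  unify f -> Bool ~ Bool -> g
  unify f ~ Bool
  unify Bool ~ g
_ _ : Bool
  unify Bool ~ Bool
\a._ : i -> Bool
\t._ : h -> i -> Bool
  unify h -> i -> Bool ~ Int -> j
  unify h ~ Int
  unify i -> Bool ~ j
_ _ : i -> Bool
  unify Bool ~ Bool
\b._ : k -> Bool
\c._ : l -> Bool
  unify k -> Bool ~ l -> Bool
  unify k ~ l
  unify Bool ~ Bool
  unify i -> Bool ~ l -> Bool
  unify i ~ l
  unify Bool ~ Bool
  unify d -> e -> Int ~ (l -> Bool) -> m
  unify d ~ l -> Bool
  unify e -> Int ~ m
_ _ : e -> Int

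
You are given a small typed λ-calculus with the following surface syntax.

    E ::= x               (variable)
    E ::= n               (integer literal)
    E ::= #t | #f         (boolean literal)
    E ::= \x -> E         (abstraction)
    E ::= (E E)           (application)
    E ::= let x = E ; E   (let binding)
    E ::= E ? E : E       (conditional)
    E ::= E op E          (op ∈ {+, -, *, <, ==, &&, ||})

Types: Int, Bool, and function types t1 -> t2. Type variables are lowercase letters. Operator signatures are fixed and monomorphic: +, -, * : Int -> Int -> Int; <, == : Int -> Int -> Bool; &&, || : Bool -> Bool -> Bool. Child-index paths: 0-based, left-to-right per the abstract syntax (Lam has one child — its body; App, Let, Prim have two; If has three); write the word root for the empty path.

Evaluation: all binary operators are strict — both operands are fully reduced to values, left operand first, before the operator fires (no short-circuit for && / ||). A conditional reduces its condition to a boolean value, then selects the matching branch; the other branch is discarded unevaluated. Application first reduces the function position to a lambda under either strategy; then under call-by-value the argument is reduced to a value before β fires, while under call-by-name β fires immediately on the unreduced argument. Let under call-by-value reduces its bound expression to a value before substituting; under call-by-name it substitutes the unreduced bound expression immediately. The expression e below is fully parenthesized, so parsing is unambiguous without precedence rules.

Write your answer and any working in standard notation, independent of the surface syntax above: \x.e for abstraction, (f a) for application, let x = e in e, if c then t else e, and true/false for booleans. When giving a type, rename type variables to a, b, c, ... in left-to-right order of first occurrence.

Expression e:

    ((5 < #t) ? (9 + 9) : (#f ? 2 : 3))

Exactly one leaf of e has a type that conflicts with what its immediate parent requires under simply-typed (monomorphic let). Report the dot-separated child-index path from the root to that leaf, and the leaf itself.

Answer: 0.1 : true

Trace:
  unify Int ~ Int
  unify Bool ~ Int
  FAIL: mismatch Bool ~ Int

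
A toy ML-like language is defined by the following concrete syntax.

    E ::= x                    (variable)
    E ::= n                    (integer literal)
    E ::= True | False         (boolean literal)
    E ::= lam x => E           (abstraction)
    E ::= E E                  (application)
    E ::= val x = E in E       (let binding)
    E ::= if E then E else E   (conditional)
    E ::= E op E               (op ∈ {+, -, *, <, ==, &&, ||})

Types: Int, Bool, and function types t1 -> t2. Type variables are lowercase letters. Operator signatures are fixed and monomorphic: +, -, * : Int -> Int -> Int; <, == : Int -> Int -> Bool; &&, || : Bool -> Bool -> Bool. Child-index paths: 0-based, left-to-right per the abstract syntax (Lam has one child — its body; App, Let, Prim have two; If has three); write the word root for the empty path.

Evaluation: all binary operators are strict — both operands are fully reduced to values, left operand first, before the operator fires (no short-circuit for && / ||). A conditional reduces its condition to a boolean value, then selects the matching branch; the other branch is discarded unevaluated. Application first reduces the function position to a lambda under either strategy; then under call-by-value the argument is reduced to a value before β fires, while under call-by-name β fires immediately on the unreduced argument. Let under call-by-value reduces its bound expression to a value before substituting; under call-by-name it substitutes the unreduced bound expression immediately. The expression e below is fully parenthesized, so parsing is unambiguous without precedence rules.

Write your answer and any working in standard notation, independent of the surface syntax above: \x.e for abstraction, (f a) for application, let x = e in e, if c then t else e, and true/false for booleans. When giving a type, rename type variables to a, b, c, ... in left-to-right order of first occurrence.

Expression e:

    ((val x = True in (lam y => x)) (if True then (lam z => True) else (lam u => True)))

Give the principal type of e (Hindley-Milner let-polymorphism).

Answer: Bool

Working:
let x : Bool
x : Bool
\y._ : a -> Bool
  unify Bool ~ Bool
\z._ : b -> Bool
\u._ : c -> Bool
  unify b -> Bool ~ c -> Bool
  unify b ~ c
  unify Bool ~ Bool
  unify a -> Bool ~ (c -> Bool) -> d
  unify a ~ c -> Bool
  unify Bool ~ d
_ _ : Bool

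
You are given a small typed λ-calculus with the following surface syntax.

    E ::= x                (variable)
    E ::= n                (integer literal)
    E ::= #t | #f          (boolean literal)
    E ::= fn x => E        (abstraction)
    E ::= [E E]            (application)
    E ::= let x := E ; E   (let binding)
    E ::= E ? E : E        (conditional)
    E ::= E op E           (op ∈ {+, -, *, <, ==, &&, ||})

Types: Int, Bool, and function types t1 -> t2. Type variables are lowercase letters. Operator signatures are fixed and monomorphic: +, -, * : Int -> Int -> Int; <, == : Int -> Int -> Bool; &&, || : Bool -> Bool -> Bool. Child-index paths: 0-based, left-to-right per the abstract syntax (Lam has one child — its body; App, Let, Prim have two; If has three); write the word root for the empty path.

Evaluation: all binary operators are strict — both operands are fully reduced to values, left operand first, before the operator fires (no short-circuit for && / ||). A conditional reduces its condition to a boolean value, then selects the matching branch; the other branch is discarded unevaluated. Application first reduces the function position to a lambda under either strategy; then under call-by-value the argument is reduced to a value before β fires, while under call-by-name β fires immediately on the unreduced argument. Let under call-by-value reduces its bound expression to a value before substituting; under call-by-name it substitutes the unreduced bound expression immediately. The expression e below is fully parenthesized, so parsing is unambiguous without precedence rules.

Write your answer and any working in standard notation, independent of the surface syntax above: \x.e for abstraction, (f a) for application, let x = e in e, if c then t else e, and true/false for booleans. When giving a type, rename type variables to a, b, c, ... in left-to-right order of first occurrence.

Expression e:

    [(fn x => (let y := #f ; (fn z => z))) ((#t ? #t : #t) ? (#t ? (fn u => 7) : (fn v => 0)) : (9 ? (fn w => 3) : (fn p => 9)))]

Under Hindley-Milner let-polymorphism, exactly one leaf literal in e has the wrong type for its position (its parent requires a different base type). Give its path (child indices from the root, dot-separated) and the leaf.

Answer: 1.2.0 : 9

Derivation:
let y : Bool
z : b
\z._ : b -> b
\x._ : a -> b -> b
  unify Bool ~ Bool
  unify Bool ~ Bool
  unify Bool ~ Bool
  unify Bool ~ Bool
\u._ : c -> Int
\v._ : d -> Int
  unify c -> Int ~ d -> Int
  unify c ~ d
  unify Int ~ Int
  unify Int ~ Bool
  FAIL: mismatch Int ~ Bool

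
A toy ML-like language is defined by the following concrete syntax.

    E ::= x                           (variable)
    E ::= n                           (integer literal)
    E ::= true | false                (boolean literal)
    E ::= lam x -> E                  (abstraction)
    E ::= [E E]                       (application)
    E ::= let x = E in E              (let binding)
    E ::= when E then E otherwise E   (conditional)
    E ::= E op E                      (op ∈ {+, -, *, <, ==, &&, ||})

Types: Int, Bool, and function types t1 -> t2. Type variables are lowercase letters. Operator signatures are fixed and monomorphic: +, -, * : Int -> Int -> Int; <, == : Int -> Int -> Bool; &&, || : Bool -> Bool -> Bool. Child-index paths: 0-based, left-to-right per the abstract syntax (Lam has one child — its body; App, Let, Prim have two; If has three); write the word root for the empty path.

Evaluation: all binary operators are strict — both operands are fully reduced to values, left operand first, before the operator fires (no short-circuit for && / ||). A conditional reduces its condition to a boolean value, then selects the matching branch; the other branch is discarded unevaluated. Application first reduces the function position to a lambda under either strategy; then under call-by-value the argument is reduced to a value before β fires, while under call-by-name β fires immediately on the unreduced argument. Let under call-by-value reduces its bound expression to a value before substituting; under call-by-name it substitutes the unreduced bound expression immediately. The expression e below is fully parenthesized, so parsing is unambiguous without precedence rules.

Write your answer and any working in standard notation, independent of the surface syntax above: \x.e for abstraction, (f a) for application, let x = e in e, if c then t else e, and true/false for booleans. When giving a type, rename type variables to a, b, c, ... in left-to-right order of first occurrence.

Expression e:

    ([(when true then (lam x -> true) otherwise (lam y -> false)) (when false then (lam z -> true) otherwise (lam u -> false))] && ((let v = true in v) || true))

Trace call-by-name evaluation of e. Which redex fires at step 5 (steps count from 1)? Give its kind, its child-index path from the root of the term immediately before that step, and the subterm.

Answer: delta at root : (true && true)

Working:
step 0: (((if true then (\x.true) else (\y.false)) (if false then (\z.true) else (\u.false))) && ((let v = true in v) || true))
step 1: [if@0.0] (((\x.true) (if false then (\z.true) else (\u.false))) && ((let v = true in v) || true))
step 2: [beta@0] (true && ((let v = true in v) || true))
step 3: [let@1.0] (true && (true || true))
step 4: [delta@1] (true && true)
step 5: [delta@root] true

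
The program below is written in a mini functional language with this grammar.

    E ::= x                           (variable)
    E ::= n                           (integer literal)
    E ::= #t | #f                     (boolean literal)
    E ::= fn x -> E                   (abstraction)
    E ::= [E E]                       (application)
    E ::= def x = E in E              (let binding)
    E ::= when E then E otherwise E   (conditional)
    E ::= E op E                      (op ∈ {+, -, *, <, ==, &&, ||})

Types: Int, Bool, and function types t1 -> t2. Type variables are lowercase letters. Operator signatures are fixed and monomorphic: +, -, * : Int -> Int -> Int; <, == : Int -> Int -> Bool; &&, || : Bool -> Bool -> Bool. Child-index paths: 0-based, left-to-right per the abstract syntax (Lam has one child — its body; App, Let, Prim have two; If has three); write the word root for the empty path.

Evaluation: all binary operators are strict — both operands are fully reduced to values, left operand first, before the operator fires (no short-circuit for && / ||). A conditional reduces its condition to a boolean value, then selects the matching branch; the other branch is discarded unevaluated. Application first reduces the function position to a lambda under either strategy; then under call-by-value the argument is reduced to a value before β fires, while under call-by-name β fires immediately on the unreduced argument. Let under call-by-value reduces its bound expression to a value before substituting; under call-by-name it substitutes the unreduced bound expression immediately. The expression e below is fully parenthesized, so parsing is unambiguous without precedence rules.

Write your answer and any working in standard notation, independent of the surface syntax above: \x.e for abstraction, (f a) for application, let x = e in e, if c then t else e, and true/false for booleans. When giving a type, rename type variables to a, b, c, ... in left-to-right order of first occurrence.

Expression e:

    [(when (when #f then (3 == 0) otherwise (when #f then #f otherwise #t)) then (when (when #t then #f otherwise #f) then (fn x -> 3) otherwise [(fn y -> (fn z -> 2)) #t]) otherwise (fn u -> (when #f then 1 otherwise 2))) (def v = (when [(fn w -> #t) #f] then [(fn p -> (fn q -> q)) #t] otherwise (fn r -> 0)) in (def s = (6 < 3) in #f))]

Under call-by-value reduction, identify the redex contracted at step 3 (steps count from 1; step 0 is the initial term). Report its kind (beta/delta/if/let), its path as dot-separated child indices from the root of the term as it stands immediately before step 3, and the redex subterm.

Working:
step 0: ((if (if false then (3 == 0) else (if false then false else true)) then (if (if true then false else false) then (\x.3) else ((\y.(\z.2)) true)) else (\u.(if false then 1 else 2))) (let v = (if ((\w.true) false) then ((\p.(\q.q)) true) else (\r.0)) in (let s = (6 < 3) in false)))
step 1: [if@0.0] ((if (if false then false else true) then (if (if true then false else false) then (\x.3) else ((\y.(\z.2)) true)) else (\u.(if false then 1 else 2))) (let v = (if ((\w.true) false) then ((\p.(\q.q)) true) else (\r.0)) in (let s = (6 < 3) in false)))
step 2: [if@0.0] ((if true then (if (if true then false else false) then (\x.3) else ((\y.(\z.2)) true)) else (\u.(if false then 1 else 2))) (let v = (if ((\w.true) false) then ((\p.(\q.q)) true) else (\r.0)) in (let s = (6 < 3) in false)))
step 3: [if@0] ((if (if true then false else false) then (\x.3) else ((\y.(\z.2)) true)) (let v = (if ((\w.true) false) then ((\p.(\q.q)) true) else (\r.0)) in (let s = (6 < 3) in false)))

Answer: if at 0 : (if true then (if (if true then false else false) then (\x.3) else ((\y.(\z.2)) true)) else (\u.(if false then 1 else 2)))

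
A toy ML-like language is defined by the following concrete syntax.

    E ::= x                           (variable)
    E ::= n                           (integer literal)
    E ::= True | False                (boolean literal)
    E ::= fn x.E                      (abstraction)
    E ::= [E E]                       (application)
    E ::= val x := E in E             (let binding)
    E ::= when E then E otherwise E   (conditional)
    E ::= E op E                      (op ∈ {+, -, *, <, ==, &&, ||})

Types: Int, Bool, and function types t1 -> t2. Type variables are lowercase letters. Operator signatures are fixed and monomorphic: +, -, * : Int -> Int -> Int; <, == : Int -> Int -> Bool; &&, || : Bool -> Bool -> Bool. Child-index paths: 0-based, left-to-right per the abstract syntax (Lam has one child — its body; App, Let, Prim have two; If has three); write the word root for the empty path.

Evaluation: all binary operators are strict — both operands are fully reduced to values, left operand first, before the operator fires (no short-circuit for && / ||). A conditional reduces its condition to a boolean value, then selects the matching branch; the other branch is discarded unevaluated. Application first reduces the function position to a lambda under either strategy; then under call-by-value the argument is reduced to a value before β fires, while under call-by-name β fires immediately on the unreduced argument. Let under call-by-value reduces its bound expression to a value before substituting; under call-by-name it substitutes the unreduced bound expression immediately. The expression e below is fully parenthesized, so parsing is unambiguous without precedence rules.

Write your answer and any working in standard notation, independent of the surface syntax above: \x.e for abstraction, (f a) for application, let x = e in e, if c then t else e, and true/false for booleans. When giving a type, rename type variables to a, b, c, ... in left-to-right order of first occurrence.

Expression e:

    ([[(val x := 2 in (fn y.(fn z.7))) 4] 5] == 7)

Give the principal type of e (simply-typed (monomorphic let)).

Answer: Bool

Trace:
let x : Int
\z._ : b -> Int
\y._ : a -> b -> Int
  unify a -> b -> Int ~ Int -> c
  unify a ~ Int
  unify b -> Int ~ c
_ _ : b -> Int
  unify b -> Int ~ Int -> d
  unify b ~ Int
  unify Int ~ d
_ _ : Int
  unify Int ~ Int
  unify Int ~ Int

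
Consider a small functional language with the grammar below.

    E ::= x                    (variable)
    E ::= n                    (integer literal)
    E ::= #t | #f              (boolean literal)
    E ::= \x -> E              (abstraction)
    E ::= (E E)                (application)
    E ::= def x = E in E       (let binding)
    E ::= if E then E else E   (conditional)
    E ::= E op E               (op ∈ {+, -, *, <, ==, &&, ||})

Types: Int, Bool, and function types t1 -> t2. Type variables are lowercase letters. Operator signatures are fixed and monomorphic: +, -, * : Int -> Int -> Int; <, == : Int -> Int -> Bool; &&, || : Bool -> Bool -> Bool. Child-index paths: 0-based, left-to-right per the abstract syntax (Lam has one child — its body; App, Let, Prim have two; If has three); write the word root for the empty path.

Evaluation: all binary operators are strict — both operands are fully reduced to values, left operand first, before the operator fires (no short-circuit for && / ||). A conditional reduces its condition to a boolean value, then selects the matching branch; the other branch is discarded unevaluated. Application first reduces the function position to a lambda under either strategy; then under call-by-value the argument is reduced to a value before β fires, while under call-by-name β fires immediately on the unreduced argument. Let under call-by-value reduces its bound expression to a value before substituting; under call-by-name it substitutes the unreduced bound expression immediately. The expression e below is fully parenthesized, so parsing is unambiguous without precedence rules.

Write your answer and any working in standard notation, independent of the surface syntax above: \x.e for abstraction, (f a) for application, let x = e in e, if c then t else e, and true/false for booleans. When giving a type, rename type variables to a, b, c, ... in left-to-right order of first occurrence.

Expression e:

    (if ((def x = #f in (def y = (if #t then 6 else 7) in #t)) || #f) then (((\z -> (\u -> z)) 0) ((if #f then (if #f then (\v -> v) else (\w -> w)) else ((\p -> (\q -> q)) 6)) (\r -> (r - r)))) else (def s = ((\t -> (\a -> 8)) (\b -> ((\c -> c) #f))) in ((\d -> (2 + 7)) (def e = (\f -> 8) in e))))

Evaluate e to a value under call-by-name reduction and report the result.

Working:
step 0: (if ((let x = false in (let y = (if true then 6 else 7) in true)) || false) then (((\z.(\u.z)) 0) ((if false then (if false then (\v.v) else (\w.w)) else ((\p.(\q.q)) 6)) (\r.(r - r)))) else (let s = ((\t.(\a.8)) (\b.((\c.c) false))) in ((\d.(2 + 7)) (let e = (\f.8) in e))))
step 1: [let@0.0] (if ((let y = (if true then 6 else 7) in true) || false) then (((\z.(\u.z)) 0) ((if false then (if false then (\v.v) else (\w.w)) else ((\p.(\q.q)) 6)) (\r.(r - r)))) else (let s = ((\t.(\a.8)) (\b.((\c.c) false))) in ((\d.(2 + 7)) (let e = (\f.8) in e))))
step 2: [let@0.0] (if (true || false) then (((\z.(\u.z)) 0) ((if false then (if false then (\v.v) else (\w.w)) else ((\p.(\q.q)) 6)) (\r.(r - r)))) else (let s = ((\t.(\a.8)) (\b.((\c.c) false))) in ((\d.(2 + 7)) (let e = (\f.8) in e))))
step 3: [delta@0] (if true then (((\z.(\u.z)) 0) ((if false then (if false then (\v.v) else (\w.w)) else ((\p.(\q.q)) 6)) (\r.(r - r)))) else (let s = ((\t.(\a.8)) (\b.((\c.c) false))) in ((\d.(2 + 7)) (let e = (\f.8) in e))))
step 4: [if@root] (((\z.(\u.z)) 0) ((if false then (if false then (\v.v) else (\w.w)) else ((\p.(\q.q)) 6)) (\r.(r - r))))
step 5: [beta@0] ((\u.0) ((if false then (if false then (\v.v) else (\w.w)) else ((\p.(\q.q)) 6)) (\r.(r - r))))
step 6: [beta@root] 0

Answer: 0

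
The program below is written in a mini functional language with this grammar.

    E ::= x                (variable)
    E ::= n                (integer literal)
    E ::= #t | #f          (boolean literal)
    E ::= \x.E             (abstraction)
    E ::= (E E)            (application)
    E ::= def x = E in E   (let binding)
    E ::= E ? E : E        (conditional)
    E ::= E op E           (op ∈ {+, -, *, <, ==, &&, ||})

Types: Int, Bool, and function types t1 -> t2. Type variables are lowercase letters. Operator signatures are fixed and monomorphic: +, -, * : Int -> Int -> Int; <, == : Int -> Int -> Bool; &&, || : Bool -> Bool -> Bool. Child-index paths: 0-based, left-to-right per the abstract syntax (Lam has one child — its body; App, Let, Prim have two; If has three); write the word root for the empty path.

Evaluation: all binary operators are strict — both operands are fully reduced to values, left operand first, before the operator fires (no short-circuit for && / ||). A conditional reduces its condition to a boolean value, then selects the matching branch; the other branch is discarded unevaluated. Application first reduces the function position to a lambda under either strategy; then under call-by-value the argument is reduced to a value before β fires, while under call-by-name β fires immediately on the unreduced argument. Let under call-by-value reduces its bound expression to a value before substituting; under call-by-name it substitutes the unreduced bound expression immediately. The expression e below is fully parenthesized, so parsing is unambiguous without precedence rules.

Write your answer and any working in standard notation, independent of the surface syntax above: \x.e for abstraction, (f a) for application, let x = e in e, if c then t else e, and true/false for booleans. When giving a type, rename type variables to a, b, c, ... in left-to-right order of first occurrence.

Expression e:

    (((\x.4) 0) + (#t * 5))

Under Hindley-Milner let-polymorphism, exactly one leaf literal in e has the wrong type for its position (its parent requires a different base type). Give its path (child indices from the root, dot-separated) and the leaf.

Working:
\x._ : a -> Int
  unify a -> Int ~ Int -> b
  unify a ~ Int
  unify Int ~ b
_ _ : Int
  unify Int ~ Int
  unify Bool ~ Int
  FAIL: mismatch Bool ~ Int

Answer: 1.0 : true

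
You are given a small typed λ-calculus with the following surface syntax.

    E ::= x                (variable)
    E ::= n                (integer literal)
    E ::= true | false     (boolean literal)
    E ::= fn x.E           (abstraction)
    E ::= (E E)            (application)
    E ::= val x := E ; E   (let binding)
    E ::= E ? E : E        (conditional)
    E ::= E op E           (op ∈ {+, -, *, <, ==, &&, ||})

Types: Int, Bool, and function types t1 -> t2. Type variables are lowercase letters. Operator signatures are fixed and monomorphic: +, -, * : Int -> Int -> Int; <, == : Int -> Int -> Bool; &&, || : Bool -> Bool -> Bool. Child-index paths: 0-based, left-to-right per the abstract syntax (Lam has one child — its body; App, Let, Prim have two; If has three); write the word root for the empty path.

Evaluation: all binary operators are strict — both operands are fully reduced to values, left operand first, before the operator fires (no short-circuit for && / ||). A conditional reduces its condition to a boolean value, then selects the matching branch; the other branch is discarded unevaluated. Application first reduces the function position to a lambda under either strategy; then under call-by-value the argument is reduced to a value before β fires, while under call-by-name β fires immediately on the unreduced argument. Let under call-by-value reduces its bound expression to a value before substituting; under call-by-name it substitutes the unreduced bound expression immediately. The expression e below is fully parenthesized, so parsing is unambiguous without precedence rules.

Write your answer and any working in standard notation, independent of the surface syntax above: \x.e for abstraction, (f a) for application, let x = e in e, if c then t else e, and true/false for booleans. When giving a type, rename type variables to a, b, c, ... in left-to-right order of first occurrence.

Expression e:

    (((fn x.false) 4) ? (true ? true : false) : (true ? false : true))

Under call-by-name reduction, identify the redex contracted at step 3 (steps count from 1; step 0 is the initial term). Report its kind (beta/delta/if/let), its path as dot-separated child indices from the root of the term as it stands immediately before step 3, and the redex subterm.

Trace:
step 0: (if ((\x.false) 4) then (if true then true else false) else (if true then false else true))
step 1: [beta@0] (if false then (if true then true else false) else (if true then false else true))
step 2: [if@root] (if true then false else true)
step 3: [if@root] false

Answer: if at root : (if true then false else true)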